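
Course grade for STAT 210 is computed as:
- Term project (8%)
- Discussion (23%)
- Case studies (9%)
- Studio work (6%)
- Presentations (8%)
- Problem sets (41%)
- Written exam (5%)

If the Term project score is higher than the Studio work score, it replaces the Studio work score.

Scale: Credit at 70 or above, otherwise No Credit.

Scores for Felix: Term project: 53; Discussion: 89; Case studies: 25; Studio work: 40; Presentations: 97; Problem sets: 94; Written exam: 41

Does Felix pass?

Term project (53) > Studio work (40), so Studio work counts as 53.
Weighted total:
  Term project 53 × 0.08 = 4.24
  Discussion 89 × 0.23 = 20.47
  Case studies 25 × 0.09 = 2.25
  Studio work 53 × 0.06 = 3.18
  Presentations 97 × 0.08 = 7.76
  Problem sets 94 × 0.41 = 38.54
  Written exam 41 × 0.05 = 2.05
Sum = 78.49
78.49 ≥ 70 → Credit

Credit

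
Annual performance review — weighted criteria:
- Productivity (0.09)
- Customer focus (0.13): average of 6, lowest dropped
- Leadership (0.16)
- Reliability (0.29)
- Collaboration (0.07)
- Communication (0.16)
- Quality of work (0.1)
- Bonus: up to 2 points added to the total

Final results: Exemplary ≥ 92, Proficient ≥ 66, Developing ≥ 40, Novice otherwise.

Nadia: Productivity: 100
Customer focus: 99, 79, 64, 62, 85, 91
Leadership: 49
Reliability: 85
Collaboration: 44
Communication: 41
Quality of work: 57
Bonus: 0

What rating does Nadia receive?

Proficient

Customer focus: drop 62 → average of remaining 5 = 418/5 = 83.6
Weighted total:
  Productivity 100 × 0.09 = 9
  Customer focus 83.6 × 0.13 = 10.868
  Leadership 49 × 0.16 = 7.84
  Reliability 85 × 0.29 = 24.65
  Collaboration 44 × 0.07 = 3.08
  Communication 41 × 0.16 = 6.56
  Quality of work 57 × 0.1 = 5.7
Sum = 67.698
Bonus: 67.698 + 0 = 67.698
67.698 is ≥ 66 and < 92 → Proficient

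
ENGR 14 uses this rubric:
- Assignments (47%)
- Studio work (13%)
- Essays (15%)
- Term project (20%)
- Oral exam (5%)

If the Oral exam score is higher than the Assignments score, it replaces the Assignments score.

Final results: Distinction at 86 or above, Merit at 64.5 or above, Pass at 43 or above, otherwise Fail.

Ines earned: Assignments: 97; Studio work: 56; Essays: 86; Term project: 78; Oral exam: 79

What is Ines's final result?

Oral exam (79) ≤ Assignments (97), so Assignments stays at 97.
Weighted total:
  Assignments 97 × 0.47 = 45.59
  Studio work 56 × 0.13 = 7.28
  Essays 86 × 0.15 = 12.9
  Term project 78 × 0.2 = 15.6
  Oral exam 79 × 0.05 = 3.95
Sum = 85.32
85.32 is ≥ 64.5 and < 86 → Merit

Merit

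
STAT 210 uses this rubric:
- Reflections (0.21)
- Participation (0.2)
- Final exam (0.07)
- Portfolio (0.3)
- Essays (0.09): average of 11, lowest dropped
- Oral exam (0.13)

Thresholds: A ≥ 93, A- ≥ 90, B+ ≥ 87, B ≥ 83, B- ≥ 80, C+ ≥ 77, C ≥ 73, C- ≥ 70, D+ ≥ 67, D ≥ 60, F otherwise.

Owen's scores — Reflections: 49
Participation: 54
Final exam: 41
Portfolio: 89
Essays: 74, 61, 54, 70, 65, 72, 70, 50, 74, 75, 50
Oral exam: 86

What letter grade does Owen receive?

Essays: drop 50 → average of remaining 10 = 665/10 = 66.5
Weighted total:
  Reflections 49 × 0.21 = 10.29
  Participation 54 × 0.2 = 10.8
  Final exam 41 × 0.07 = 2.87
  Portfolio 89 × 0.3 = 26.7
  Essays 66.5 × 0.09 = 5.985
  Oral exam 86 × 0.13 = 11.18
Sum = 67.825
67.825 is ≥ 67 and < 70 → D+

D+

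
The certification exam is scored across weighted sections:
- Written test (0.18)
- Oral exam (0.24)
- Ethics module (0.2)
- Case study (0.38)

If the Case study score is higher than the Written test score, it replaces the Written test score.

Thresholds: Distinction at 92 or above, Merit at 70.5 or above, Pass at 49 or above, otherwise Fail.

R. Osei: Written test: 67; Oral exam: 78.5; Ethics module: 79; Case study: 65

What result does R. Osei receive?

Case study (65) ≤ Written test (67), so Written test stays at 67.
Weighted total:
  Written test 67 × 0.18 = 12.06
  Oral exam 78.5 × 0.24 = 18.84
  Ethics module 79 × 0.2 = 15.8
  Case study 65 × 0.38 = 24.7
Sum = 71.4
71.4 is ≥ 70.5 and < 92 → Merit

Merit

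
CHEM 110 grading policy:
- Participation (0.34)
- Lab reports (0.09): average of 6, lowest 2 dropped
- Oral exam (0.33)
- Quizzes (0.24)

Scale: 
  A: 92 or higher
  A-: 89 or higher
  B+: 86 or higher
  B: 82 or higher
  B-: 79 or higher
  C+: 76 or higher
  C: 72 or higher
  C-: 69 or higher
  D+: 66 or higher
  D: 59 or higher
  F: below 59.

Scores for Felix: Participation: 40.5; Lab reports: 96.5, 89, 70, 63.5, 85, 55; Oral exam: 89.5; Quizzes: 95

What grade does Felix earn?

Lab reports: drop 55, 63.5 → average of remaining 4 = 340.5/4 = 85.125
Weighted total:
  Participation 40.5 × 0.34 = 13.77
  Lab reports 85.125 × 0.09 = 7.66125
  Oral exam 89.5 × 0.33 = 29.535
  Quizzes 95 × 0.24 = 22.8
Sum = 73.76625
73.76625 is ≥ 72 and < 76 → C

C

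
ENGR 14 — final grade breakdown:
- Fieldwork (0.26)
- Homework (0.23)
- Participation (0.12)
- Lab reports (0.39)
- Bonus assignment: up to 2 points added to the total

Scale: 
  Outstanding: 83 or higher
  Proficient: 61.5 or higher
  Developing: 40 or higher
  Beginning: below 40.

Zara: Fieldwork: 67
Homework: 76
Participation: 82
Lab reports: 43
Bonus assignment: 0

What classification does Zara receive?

Proficient

Weighted total:
  Fieldwork 67 × 0.26 = 17.42
  Homework 76 × 0.23 = 17.48
  Participation 82 × 0.12 = 9.84
  Lab reports 43 × 0.39 = 16.77
Sum = 61.51
Bonus assignment: 61.51 + 0 = 61.51
61.51 is ≥ 61.5 and < 83 → Proficient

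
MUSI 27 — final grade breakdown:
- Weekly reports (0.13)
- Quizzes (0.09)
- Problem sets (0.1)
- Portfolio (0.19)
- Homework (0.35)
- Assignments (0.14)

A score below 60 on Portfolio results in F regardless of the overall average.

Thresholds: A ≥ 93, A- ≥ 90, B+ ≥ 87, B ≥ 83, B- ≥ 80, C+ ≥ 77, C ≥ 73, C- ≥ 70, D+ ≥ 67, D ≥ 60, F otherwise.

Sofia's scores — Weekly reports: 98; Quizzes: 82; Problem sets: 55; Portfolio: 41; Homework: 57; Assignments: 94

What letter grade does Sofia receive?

F

Portfolio score 41 < 60: minimum not met.
Weighted total:
  Weekly reports 98 × 0.13 = 12.74
  Quizzes 82 × 0.09 = 7.38
  Problem sets 55 × 0.1 = 5.5
  Portfolio 41 × 0.19 = 7.79
  Homework 57 × 0.35 = 19.95
  Assignments 94 × 0.14 = 13.16
Sum = 66.52
Because the Portfolio minimum was not met, the result is F.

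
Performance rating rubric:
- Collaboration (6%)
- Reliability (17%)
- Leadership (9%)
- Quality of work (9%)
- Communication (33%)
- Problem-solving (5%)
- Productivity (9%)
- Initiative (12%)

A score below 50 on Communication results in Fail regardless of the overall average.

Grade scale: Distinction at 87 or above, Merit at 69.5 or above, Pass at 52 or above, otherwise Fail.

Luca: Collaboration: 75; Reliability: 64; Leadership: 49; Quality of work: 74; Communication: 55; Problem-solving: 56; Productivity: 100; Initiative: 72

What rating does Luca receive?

Pass

Communication score 55 ≥ 50: minimum met.
Weighted total:
  Collaboration 75 × 0.06 = 4.5
  Reliability 64 × 0.17 = 10.88
  Leadership 49 × 0.09 = 4.41
  Quality of work 74 × 0.09 = 6.66
  Communication 55 × 0.33 = 18.15
  Problem-solving 56 × 0.05 = 2.8
  Productivity 100 × 0.09 = 9
  Initiative 72 × 0.12 = 8.64
Sum = 65.04
65.04 is ≥ 52 and < 69.5 → Pass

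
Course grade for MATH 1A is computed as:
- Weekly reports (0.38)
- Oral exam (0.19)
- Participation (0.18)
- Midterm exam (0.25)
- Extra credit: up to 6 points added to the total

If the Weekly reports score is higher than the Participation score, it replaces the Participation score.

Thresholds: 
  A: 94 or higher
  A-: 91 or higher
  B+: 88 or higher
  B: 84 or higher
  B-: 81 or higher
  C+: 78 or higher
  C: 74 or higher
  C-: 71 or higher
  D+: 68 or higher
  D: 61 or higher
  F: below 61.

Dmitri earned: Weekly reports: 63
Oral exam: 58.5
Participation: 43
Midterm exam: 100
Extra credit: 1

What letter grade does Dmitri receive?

C-

Weekly reports (63) > Participation (43), so Participation counts as 63.
Weighted total:
  Weekly reports 63 × 0.38 = 23.94
  Oral exam 58.5 × 0.19 = 11.115
  Participation 63 × 0.18 = 11.34
  Midterm exam 100 × 0.25 = 25
Sum = 71.395
Extra credit: 71.395 + 1 = 72.395
72.395 is ≥ 71 and < 74 → C-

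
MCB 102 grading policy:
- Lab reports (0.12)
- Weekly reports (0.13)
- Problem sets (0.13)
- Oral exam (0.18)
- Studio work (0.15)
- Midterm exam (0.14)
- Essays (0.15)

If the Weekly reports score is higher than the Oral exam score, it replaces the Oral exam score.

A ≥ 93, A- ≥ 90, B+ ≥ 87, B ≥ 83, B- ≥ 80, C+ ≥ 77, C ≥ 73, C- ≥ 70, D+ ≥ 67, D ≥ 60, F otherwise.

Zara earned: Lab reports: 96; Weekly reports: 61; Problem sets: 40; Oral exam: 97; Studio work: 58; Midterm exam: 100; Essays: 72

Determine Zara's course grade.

Weekly reports (61) ≤ Oral exam (97), so Oral exam stays at 97.
Weighted total:
  Lab reports 96 × 0.12 = 11.52
  Weekly reports 61 × 0.13 = 7.93
  Problem sets 40 × 0.13 = 5.2
  Oral exam 97 × 0.18 = 17.46
  Studio work 58 × 0.15 = 8.7
  Midterm exam 100 × 0.14 = 14
  Essays 72 × 0.15 = 10.8
Sum = 75.61
75.61 is ≥ 73 and < 77 → C

C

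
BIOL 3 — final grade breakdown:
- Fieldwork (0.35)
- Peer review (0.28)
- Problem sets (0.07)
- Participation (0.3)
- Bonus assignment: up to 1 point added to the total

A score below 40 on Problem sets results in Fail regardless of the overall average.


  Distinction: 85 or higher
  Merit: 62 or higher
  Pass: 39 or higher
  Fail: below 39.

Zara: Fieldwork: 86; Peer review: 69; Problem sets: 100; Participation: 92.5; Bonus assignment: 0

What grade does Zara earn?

Merit

Problem sets score 100 ≥ 40: minimum met.
Weighted total:
  Fieldwork 86 × 0.35 = 30.1
  Peer review 69 × 0.28 = 19.32
  Problem sets 100 × 0.07 = 7
  Participation 92.5 × 0.3 = 27.75
Sum = 84.17
Bonus assignment: 84.17 + 0 = 84.17
84.17 is ≥ 62 and < 85 → Merit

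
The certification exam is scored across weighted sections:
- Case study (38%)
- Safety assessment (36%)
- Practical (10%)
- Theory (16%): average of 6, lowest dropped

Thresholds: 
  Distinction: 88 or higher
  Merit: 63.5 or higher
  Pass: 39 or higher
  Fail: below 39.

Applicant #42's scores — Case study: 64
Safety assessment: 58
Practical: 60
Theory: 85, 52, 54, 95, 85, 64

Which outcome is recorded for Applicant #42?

Theory: drop 52 → average of remaining 5 = 383/5 = 76.6
Weighted total:
  Case study 64 × 0.38 = 24.32
  Safety assessment 58 × 0.36 = 20.88
  Practical 60 × 0.1 = 6
  Theory 76.6 × 0.16 = 12.256
Sum = 63.456
63.456 is ≥ 39 and < 63.5 → Pass

Pass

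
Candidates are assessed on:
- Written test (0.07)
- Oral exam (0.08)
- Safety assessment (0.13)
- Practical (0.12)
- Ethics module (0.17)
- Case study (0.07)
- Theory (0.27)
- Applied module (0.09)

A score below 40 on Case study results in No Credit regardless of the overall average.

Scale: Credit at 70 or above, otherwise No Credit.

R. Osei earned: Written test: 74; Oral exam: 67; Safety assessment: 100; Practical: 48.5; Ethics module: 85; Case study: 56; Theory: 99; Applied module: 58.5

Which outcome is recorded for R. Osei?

Credit

Case study score 56 ≥ 40: minimum met.
Weighted total:
  Written test 74 × 0.07 = 5.18
  Oral exam 67 × 0.08 = 5.36
  Safety assessment 100 × 0.13 = 13
  Practical 48.5 × 0.12 = 5.82
  Ethics module 85 × 0.17 = 14.45
  Case study 56 × 0.07 = 3.92
  Theory 99 × 0.27 = 26.73
  Applied module 58.5 × 0.09 = 5.265
Sum = 79.725
79.725 ≥ 70 → Credit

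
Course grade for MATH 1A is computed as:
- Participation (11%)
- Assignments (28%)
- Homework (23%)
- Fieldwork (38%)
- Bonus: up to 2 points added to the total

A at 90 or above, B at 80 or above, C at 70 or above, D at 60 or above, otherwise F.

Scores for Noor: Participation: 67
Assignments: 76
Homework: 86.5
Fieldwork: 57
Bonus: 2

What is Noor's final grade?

Weighted total:
  Participation 67 × 0.11 = 7.37
  Assignments 76 × 0.28 = 21.28
  Homework 86.5 × 0.23 = 19.895
  Fieldwork 57 × 0.38 = 21.66
Sum = 70.205
Bonus: 70.205 + 2 = 72.205
72.205 is ≥ 70 and < 80 → C

C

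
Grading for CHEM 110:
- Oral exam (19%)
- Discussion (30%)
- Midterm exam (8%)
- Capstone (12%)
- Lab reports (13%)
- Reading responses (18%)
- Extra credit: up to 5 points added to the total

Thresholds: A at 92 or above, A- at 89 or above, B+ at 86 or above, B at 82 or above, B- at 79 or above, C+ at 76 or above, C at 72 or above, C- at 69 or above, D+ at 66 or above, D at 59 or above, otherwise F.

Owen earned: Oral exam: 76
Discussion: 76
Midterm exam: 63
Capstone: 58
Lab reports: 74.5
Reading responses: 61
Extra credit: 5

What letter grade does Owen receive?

Weighted total:
  Oral exam 76 × 0.19 = 14.44
  Discussion 76 × 0.3 = 22.8
  Midterm exam 63 × 0.08 = 5.04
  Capstone 58 × 0.12 = 6.96
  Lab reports 74.5 × 0.13 = 9.685
  Reading responses 61 × 0.18 = 10.98
Sum = 69.905
Extra credit: 69.905 + 5 = 74.905
74.905 is ≥ 72 and < 76 → C

C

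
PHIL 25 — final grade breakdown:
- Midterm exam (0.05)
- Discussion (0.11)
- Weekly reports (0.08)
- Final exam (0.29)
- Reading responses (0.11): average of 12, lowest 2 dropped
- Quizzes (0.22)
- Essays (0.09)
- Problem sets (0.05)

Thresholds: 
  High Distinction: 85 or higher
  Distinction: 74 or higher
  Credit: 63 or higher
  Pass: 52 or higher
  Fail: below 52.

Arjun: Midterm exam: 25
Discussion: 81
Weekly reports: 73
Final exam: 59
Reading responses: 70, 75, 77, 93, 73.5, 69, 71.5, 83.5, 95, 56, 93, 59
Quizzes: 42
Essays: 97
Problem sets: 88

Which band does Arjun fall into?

Credit

Reading responses: drop 56, 59 → average of remaining 10 = 800.5/10 = 80.05
Weighted total:
  Midterm exam 25 × 0.05 = 1.25
  Discussion 81 × 0.11 = 8.91
  Weekly reports 73 × 0.08 = 5.84
  Final exam 59 × 0.29 = 17.11
  Reading responses 80.05 × 0.11 = 8.8055
  Quizzes 42 × 0.22 = 9.24
  Essays 97 × 0.09 = 8.73
  Problem sets 88 × 0.05 = 4.4
Sum = 64.2855
64.2855 is ≥ 63 and < 74 → Credit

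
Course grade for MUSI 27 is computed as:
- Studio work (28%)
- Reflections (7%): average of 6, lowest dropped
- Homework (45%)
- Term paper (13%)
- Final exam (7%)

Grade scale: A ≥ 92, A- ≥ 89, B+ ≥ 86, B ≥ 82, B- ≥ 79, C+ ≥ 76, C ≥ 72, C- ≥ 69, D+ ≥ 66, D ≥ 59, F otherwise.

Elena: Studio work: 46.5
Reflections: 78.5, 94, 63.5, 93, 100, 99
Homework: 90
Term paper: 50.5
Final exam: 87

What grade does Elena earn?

Reflections: drop 63.5 → average of remaining 5 = 464.5/5 = 92.9
Weighted total:
  Studio work 46.5 × 0.28 = 13.02
  Reflections 92.9 × 0.07 = 6.503
  Homework 90 × 0.45 = 40.5
  Term paper 50.5 × 0.13 = 6.565
  Final exam 87 × 0.07 = 6.09
Sum = 72.678
72.678 is ≥ 72 and < 76 → C

C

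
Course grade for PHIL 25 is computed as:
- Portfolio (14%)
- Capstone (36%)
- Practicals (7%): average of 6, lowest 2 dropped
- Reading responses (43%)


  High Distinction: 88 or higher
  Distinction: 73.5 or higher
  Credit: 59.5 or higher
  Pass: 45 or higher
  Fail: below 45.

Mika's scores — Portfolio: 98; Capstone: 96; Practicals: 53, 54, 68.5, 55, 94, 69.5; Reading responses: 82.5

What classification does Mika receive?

Practicals: drop 53, 54 → average of remaining 4 = 287/4 = 71.75
Weighted total:
  Portfolio 98 × 0.14 = 13.72
  Capstone 96 × 0.36 = 34.56
  Practicals 71.75 × 0.07 = 5.0225
  Reading responses 82.5 × 0.43 = 35.475
Sum = 88.7775
88.7775 ≥ 88 → High Distinction

High Distinction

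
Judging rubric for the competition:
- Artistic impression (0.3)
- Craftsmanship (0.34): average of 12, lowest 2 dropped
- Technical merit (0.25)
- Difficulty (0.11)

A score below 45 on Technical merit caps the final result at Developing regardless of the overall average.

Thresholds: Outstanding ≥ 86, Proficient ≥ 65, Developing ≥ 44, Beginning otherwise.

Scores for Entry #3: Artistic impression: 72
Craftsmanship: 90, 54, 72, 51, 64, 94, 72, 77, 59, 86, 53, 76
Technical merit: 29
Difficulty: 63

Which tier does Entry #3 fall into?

Craftsmanship: drop 51, 53 → average of remaining 10 = 744/10 = 74.4
Technical merit score 29 < 45: minimum not met.
Weighted total:
  Artistic impression 72 × 0.3 = 21.6
  Craftsmanship 74.4 × 0.34 = 25.296
  Technical merit 29 × 0.25 = 7.25
  Difficulty 63 × 0.11 = 6.93
Sum = 61.076
61.076 would be Developing; cap at Developing applies → Developing.

Developing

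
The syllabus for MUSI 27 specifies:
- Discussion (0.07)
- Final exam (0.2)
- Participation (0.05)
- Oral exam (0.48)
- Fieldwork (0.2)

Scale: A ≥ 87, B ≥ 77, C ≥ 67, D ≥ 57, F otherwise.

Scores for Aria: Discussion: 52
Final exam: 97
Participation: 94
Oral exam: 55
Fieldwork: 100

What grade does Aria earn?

Weighted total:
  Discussion 52 × 0.07 = 3.64
  Final exam 97 × 0.2 = 19.4
  Participation 94 × 0.05 = 4.7
  Oral exam 55 × 0.48 = 26.4
  Fieldwork 100 × 0.2 = 20
Sum = 74.14
74.14 is ≥ 67 and < 77 → C

C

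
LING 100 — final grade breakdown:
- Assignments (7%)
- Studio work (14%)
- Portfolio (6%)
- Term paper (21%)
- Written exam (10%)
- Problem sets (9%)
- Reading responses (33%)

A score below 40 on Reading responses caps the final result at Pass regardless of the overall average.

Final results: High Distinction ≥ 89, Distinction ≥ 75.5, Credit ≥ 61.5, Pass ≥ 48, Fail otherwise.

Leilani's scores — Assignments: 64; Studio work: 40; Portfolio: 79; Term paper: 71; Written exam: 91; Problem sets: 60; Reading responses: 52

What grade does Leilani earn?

Pass

Reading responses score 52 ≥ 40: minimum met.
Weighted total:
  Assignments 64 × 0.07 = 4.48
  Studio work 40 × 0.14 = 5.6
  Portfolio 79 × 0.06 = 4.74
  Term paper 71 × 0.21 = 14.91
  Written exam 91 × 0.1 = 9.1
  Problem sets 60 × 0.09 = 5.4
  Reading responses 52 × 0.33 = 17.16
Sum = 61.39
61.39 is ≥ 48 and < 61.5 → Pass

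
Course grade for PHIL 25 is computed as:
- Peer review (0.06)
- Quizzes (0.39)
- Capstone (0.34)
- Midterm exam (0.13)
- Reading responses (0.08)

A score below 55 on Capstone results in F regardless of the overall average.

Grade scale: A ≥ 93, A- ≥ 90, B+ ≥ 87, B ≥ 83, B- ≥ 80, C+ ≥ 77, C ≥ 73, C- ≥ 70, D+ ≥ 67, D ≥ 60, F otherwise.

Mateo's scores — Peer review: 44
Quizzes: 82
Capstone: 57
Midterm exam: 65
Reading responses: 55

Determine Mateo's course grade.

Capstone score 57 ≥ 55: minimum met.
Weighted total:
  Peer review 44 × 0.06 = 2.64
  Quizzes 82 × 0.39 = 31.98
  Capstone 57 × 0.34 = 19.38
  Midterm exam 65 × 0.13 = 8.45
  Reading responses 55 × 0.08 = 4.4
Sum = 66.85
66.85 is ≥ 60 and < 67 → D

D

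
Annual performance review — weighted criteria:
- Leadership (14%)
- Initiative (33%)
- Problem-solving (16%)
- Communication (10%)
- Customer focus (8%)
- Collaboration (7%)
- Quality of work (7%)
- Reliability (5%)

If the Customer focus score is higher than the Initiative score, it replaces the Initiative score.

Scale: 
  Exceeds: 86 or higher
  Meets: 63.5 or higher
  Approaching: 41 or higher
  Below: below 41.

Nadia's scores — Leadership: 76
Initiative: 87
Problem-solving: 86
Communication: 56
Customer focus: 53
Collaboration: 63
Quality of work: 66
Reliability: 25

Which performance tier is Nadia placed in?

Meets

Customer focus (53) ≤ Initiative (87), so Initiative stays at 87.
Weighted total:
  Leadership 76 × 0.14 = 10.64
  Initiative 87 × 0.33 = 28.71
  Problem-solving 86 × 0.16 = 13.76
  Communication 56 × 0.1 = 5.6
  Customer focus 53 × 0.08 = 4.24
  Collaboration 63 × 0.07 = 4.41
  Quality of work 66 × 0.07 = 4.62
  Reliability 25 × 0.05 = 1.25
Sum = 73.23
73.23 is ≥ 63.5 and < 86 → Meets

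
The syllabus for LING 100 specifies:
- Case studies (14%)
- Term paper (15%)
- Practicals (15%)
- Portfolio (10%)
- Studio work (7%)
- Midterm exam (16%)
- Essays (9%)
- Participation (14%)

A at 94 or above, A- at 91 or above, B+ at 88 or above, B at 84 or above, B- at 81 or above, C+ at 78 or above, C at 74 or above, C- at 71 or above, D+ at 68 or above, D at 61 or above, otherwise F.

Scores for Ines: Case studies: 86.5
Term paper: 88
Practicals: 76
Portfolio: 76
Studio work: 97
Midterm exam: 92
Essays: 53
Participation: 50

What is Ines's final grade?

Weighted total:
  Case studies 86.5 × 0.14 = 12.11
  Term paper 88 × 0.15 = 13.2
  Practicals 76 × 0.15 = 11.4
  Portfolio 76 × 0.1 = 7.6
  Studio work 97 × 0.07 = 6.79
  Midterm exam 92 × 0.16 = 14.72
  Essays 53 × 0.09 = 4.77
  Participation 50 × 0.14 = 7
Sum = 77.59
77.59 is ≥ 74 and < 78 → C

C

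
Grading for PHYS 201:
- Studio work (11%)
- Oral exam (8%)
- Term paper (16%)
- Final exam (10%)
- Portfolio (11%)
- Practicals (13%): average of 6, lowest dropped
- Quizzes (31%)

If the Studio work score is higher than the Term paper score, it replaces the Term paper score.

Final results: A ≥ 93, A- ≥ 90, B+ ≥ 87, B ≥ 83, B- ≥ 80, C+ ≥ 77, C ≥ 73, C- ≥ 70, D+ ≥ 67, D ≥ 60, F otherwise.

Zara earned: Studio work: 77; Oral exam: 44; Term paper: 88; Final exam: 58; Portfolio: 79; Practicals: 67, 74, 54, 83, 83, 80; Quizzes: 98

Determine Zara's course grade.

B-

Practicals: drop 54 → average of remaining 5 = 387/5 = 77.4
Studio work (77) ≤ Term paper (88), so Term paper stays at 88.
Weighted total:
  Studio work 77 × 0.11 = 8.47
  Oral exam 44 × 0.08 = 3.52
  Term paper 88 × 0.16 = 14.08
  Final exam 58 × 0.1 = 5.8
  Portfolio 79 × 0.11 = 8.69
  Practicals 77.4 × 0.13 = 10.062
  Quizzes 98 × 0.31 = 30.38
Sum = 81.002
81.002 is ≥ 80 and < 83 → B-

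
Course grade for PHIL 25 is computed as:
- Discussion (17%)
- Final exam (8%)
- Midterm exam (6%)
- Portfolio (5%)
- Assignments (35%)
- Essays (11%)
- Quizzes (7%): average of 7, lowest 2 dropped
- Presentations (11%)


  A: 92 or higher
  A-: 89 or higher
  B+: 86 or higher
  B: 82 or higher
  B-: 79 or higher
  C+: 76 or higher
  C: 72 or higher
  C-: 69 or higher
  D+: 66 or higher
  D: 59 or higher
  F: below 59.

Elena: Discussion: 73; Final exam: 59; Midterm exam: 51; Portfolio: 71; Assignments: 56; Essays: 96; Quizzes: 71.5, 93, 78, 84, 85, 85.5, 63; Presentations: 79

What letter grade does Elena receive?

D+

Quizzes: drop 63, 71.5 → average of remaining 5 = 425.5/5 = 85.1
Weighted total:
  Discussion 73 × 0.17 = 12.41
  Final exam 59 × 0.08 = 4.72
  Midterm exam 51 × 0.06 = 3.06
  Portfolio 71 × 0.05 = 3.55
  Assignments 56 × 0.35 = 19.6
  Essays 96 × 0.11 = 10.56
  Quizzes 85.1 × 0.07 = 5.957
  Presentations 79 × 0.11 = 8.69
Sum = 68.547
68.547 is ≥ 66 and < 69 → D+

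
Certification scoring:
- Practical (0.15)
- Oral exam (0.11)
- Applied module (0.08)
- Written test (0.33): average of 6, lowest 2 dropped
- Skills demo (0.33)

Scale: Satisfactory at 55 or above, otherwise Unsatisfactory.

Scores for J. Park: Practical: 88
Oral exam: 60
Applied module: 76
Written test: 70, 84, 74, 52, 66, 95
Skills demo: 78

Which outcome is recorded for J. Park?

Satisfactory

Written test: drop 52, 66 → average of remaining 4 = 323/4 = 80.75
Weighted total:
  Practical 88 × 0.15 = 13.2
  Oral exam 60 × 0.11 = 6.6
  Applied module 76 × 0.08 = 6.08
  Written test 80.75 × 0.33 = 26.6475
  Skills demo 78 × 0.33 = 25.74
Sum = 78.2675
78.2675 ≥ 55 → Satisfactory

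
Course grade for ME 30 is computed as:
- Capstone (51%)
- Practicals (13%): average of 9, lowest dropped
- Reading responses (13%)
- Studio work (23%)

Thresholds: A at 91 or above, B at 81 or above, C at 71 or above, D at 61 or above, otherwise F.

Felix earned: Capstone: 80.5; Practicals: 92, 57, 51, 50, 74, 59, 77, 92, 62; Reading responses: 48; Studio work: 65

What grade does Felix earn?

Practicals: drop 50 → average of remaining 8 = 564/8 = 70.5
Weighted total:
  Capstone 80.5 × 0.51 = 41.055
  Practicals 70.5 × 0.13 = 9.165
  Reading responses 48 × 0.13 = 6.24
  Studio work 65 × 0.23 = 14.95
Sum = 71.41
71.41 is ≥ 71 and < 81 → C

C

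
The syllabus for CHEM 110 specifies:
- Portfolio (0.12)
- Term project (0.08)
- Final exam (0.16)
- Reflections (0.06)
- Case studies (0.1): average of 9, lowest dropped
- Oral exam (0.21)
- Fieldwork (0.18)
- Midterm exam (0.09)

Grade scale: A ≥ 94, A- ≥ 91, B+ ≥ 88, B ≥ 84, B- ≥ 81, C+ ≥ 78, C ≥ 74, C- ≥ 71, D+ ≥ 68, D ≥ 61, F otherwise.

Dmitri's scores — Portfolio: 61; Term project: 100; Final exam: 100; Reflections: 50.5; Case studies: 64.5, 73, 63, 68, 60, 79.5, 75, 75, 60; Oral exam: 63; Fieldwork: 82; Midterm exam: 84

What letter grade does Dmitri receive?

C

Case studies: drop 60 → average of remaining 8 = 558/8 = 69.75
Weighted total:
  Portfolio 61 × 0.12 = 7.32
  Term project 100 × 0.08 = 8
  Final exam 100 × 0.16 = 16
  Reflections 50.5 × 0.06 = 3.03
  Case studies 69.75 × 0.1 = 6.975
  Oral exam 63 × 0.21 = 13.23
  Fieldwork 82 × 0.18 = 14.76
  Midterm exam 84 × 0.09 = 7.56
Sum = 76.875
76.875 is ≥ 74 and < 78 → C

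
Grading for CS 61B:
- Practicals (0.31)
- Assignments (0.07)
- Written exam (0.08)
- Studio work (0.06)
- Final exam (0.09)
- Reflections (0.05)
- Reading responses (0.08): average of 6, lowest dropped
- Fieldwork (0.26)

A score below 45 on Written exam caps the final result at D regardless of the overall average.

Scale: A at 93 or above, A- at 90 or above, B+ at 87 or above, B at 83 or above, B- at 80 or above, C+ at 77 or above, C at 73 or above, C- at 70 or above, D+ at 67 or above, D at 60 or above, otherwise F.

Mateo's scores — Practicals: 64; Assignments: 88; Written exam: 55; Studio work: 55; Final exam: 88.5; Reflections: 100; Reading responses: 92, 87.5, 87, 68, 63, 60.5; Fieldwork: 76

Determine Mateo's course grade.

C-

Reading responses: drop 60.5 → average of remaining 5 = 397.5/5 = 79.5
Written exam score 55 ≥ 45: minimum met.
Weighted total:
  Practicals 64 × 0.31 = 19.84
  Assignments 88 × 0.07 = 6.16
  Written exam 55 × 0.08 = 4.4
  Studio work 55 × 0.06 = 3.3
  Final exam 88.5 × 0.09 = 7.965
  Reflections 100 × 0.05 = 5
  Reading responses 79.5 × 0.08 = 6.36
  Fieldwork 76 × 0.26 = 19.76
Sum = 72.785
72.785 is ≥ 70 and < 73 → C-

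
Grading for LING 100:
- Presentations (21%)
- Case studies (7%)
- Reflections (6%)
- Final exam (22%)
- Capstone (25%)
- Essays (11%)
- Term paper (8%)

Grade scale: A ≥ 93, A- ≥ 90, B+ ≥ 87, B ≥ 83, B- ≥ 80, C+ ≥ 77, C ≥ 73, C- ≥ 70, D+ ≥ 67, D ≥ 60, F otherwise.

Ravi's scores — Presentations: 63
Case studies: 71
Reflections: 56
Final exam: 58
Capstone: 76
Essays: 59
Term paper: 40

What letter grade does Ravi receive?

Weighted total:
  Presentations 63 × 0.21 = 13.23
  Case studies 71 × 0.07 = 4.97
  Reflections 56 × 0.06 = 3.36
  Final exam 58 × 0.22 = 12.76
  Capstone 76 × 0.25 = 19
  Essays 59 × 0.11 = 6.49
  Term paper 40 × 0.08 = 3.2
Sum = 63.01
63.01 is ≥ 60 and < 67 → D

D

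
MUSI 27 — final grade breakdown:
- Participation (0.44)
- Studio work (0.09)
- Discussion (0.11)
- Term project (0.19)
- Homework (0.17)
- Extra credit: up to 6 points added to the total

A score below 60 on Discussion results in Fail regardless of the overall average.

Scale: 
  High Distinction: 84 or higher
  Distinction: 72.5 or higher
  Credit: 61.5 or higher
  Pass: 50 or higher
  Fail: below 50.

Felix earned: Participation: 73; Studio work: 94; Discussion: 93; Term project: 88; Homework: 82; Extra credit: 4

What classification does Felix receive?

High Distinction

Discussion score 93 ≥ 60: minimum met.
Weighted total:
  Participation 73 × 0.44 = 32.12
  Studio work 94 × 0.09 = 8.46
  Discussion 93 × 0.11 = 10.23
  Term project 88 × 0.19 = 16.72
  Homework 82 × 0.17 = 13.94
Sum = 81.47
Extra credit: 81.47 + 4 = 85.47
85.47 ≥ 84 → High Distinction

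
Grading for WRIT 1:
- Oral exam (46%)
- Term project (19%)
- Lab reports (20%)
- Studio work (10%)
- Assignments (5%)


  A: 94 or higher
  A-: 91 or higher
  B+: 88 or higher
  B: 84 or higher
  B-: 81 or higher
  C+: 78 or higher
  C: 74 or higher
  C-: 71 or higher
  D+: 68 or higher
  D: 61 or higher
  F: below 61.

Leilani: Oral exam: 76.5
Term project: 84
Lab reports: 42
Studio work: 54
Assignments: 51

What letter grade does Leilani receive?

D

Weighted total:
  Oral exam 76.5 × 0.46 = 35.19
  Term project 84 × 0.19 = 15.96
  Lab reports 42 × 0.2 = 8.4
  Studio work 54 × 0.1 = 5.4
  Assignments 51 × 0.05 = 2.55
Sum = 67.5
67.5 is ≥ 61 and < 68 → D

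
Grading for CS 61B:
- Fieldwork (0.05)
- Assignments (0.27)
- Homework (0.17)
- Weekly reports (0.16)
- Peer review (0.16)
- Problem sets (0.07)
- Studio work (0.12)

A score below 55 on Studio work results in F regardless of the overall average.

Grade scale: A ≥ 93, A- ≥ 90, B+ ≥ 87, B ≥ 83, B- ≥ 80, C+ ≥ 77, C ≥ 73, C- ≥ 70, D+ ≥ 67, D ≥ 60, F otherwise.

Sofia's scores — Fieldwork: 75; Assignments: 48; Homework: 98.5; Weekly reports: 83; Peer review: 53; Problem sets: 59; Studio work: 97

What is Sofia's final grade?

Studio work score 97 ≥ 55: minimum met.
Weighted total:
  Fieldwork 75 × 0.05 = 3.75
  Assignments 48 × 0.27 = 12.96
  Homework 98.5 × 0.17 = 16.745
  Weekly reports 83 × 0.16 = 13.28
  Peer review 53 × 0.16 = 8.48
  Problem sets 59 × 0.07 = 4.13
  Studio work 97 × 0.12 = 11.64
Sum = 70.985
70.985 is ≥ 70 and < 73 → C-

C-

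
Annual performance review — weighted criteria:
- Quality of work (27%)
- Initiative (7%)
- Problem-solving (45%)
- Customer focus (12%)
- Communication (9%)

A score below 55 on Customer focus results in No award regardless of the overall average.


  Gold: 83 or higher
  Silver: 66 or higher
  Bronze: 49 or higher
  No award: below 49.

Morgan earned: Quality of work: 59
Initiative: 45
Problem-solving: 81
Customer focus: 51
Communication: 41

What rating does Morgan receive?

Customer focus score 51 < 55: minimum not met.
Weighted total:
  Quality of work 59 × 0.27 = 15.93
  Initiative 45 × 0.07 = 3.15
  Problem-solving 81 × 0.45 = 36.45
  Customer focus 51 × 0.12 = 6.12
  Communication 41 × 0.09 = 3.69
Sum = 65.34
Because the Customer focus minimum was not met, the result is No award.

No award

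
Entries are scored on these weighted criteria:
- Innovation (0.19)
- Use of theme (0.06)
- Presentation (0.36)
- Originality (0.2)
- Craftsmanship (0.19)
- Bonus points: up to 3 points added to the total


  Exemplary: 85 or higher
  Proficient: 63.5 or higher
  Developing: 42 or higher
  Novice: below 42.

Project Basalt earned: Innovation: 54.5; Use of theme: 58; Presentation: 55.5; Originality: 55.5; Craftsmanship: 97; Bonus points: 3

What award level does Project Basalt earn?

Proficient

Weighted total:
  Innovation 54.5 × 0.19 = 10.355
  Use of theme 58 × 0.06 = 3.48
  Presentation 55.5 × 0.36 = 19.98
  Originality 55.5 × 0.2 = 11.1
  Craftsmanship 97 × 0.19 = 18.43
Sum = 63.345
Bonus points: 63.345 + 3 = 66.345
66.345 is ≥ 63.5 and < 85 → Proficient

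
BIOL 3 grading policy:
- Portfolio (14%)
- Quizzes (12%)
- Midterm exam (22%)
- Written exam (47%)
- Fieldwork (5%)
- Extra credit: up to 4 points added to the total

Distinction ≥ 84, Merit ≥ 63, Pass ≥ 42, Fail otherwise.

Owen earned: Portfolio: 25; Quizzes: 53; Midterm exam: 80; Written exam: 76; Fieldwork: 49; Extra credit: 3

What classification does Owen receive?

Weighted total:
  Portfolio 25 × 0.14 = 3.5
  Quizzes 53 × 0.12 = 6.36
  Midterm exam 80 × 0.22 = 17.6
  Written exam 76 × 0.47 = 35.72
  Fieldwork 49 × 0.05 = 2.45
Sum = 65.63
Extra credit: 65.63 + 3 = 68.63
68.63 is ≥ 63 and < 84 → Merit

Merit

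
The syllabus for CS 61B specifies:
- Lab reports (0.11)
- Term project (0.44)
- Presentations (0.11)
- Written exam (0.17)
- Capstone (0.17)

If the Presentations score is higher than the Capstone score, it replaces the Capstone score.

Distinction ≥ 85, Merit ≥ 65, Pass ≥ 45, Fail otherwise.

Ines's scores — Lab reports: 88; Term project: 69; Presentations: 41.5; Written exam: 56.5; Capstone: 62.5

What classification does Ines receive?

Presentations (41.5) ≤ Capstone (62.5), so Capstone stays at 62.5.
Weighted total:
  Lab reports 88 × 0.11 = 9.68
  Term project 69 × 0.44 = 30.36
  Presentations 41.5 × 0.11 = 4.565
  Written exam 56.5 × 0.17 = 9.605
  Capstone 62.5 × 0.17 = 10.625
Sum = 64.835
64.835 is ≥ 45 and < 65 → Pass

Pass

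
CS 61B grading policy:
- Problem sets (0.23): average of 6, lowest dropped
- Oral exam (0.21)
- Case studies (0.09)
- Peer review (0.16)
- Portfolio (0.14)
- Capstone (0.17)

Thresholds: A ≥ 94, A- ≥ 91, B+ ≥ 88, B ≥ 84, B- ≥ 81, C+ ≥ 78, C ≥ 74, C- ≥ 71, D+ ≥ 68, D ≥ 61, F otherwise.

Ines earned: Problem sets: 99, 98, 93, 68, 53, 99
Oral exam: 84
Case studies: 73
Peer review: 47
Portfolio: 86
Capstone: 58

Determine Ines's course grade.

C

Problem sets: drop 53 → average of remaining 5 = 457/5 = 91.4
Weighted total:
  Problem sets 91.4 × 0.23 = 21.022
  Oral exam 84 × 0.21 = 17.64
  Case studies 73 × 0.09 = 6.57
  Peer review 47 × 0.16 = 7.52
  Portfolio 86 × 0.14 = 12.04
  Capstone 58 × 0.17 = 9.86
Sum = 74.652
74.652 is ≥ 74 and < 78 → C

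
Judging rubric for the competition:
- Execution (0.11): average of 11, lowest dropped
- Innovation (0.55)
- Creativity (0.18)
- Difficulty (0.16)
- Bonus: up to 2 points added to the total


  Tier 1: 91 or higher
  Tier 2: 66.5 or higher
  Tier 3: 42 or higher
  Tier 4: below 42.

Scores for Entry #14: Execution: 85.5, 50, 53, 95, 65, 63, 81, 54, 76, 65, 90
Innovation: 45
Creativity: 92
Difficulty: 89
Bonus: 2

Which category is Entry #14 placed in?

Execution: drop 50 → average of remaining 10 = 727.5/10 = 72.75
Weighted total:
  Execution 72.75 × 0.11 = 8.0025
  Innovation 45 × 0.55 = 24.75
  Creativity 92 × 0.18 = 16.56
  Difficulty 89 × 0.16 = 14.24
Sum = 63.5525
Bonus: 63.5525 + 2 = 65.5525
65.5525 is ≥ 42 and < 66.5 → Tier 3

Tier 3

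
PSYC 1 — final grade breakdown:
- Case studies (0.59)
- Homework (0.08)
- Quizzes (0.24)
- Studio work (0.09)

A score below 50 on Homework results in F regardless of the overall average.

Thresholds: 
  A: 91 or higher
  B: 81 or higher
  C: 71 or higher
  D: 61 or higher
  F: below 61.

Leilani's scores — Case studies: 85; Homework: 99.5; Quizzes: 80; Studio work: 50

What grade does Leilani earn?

Homework score 99.5 ≥ 50: minimum met.
Weighted total:
  Case studies 85 × 0.59 = 50.15
  Homework 99.5 × 0.08 = 7.96
  Quizzes 80 × 0.24 = 19.2
  Studio work 50 × 0.09 = 4.5
Sum = 81.81
81.81 is ≥ 81 and < 91 → B

B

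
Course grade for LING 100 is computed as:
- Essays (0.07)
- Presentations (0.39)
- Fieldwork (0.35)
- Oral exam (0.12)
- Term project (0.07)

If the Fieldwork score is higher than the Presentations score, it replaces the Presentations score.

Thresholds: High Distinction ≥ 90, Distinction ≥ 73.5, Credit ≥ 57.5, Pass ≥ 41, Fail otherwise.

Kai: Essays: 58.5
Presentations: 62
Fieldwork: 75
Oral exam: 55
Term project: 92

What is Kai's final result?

Fieldwork (75) > Presentations (62), so Presentations counts as 75.
Weighted total:
  Essays 58.5 × 0.07 = 4.095
  Presentations 75 × 0.39 = 29.25
  Fieldwork 75 × 0.35 = 26.25
  Oral exam 55 × 0.12 = 6.6
  Term project 92 × 0.07 = 6.44
Sum = 72.635
72.635 is ≥ 57.5 and < 73.5 → Credit

Credit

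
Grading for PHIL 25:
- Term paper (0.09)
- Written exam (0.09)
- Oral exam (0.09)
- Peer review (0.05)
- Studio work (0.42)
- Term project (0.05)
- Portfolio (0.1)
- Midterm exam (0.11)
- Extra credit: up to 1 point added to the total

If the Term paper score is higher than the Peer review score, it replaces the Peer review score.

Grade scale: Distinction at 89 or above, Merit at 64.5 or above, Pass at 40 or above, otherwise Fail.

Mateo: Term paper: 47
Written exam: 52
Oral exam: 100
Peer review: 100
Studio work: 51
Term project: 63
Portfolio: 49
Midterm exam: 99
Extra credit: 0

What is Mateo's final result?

Pass

Term paper (47) ≤ Peer review (100), so Peer review stays at 100.
Weighted total:
  Term paper 47 × 0.09 = 4.23
  Written exam 52 × 0.09 = 4.68
  Oral exam 100 × 0.09 = 9
  Peer review 100 × 0.05 = 5
  Studio work 51 × 0.42 = 21.42
  Term project 63 × 0.05 = 3.15
  Portfolio 49 × 0.1 = 4.9
  Midterm exam 99 × 0.11 = 10.89
Sum = 63.27
Extra credit: 63.27 + 0 = 63.27
63.27 is ≥ 40 and < 64.5 → Pass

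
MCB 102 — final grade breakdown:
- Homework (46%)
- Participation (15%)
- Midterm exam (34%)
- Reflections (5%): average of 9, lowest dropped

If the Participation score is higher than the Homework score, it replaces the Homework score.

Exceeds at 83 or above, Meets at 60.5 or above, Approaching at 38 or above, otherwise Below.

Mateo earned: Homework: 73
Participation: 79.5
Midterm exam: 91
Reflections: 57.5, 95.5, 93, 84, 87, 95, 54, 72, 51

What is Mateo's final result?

Exceeds

Reflections: drop 51 → average of remaining 8 = 638/8 = 79.75
Participation (79.5) > Homework (73), so Homework counts as 79.5.
Weighted total:
  Homework 79.5 × 0.46 = 36.57
  Participation 79.5 × 0.15 = 11.925
  Midterm exam 91 × 0.34 = 30.94
  Reflections 79.75 × 0.05 = 3.9875
Sum = 83.4225
83.4225 ≥ 83 → Exceeds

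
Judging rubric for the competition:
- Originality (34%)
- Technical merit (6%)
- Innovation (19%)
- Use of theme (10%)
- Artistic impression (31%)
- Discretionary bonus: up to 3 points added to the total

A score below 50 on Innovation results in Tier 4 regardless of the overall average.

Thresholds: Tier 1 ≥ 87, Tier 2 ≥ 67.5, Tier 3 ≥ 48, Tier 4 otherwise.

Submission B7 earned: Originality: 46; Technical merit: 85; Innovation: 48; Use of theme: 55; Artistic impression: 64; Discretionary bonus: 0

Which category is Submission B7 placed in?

Innovation score 48 < 50: minimum not met.
Weighted total:
  Originality 46 × 0.34 = 15.64
  Technical merit 85 × 0.06 = 5.1
  Innovation 48 × 0.19 = 9.12
  Use of theme 55 × 0.1 = 5.5
  Artistic impression 64 × 0.31 = 19.84
Sum = 55.2
Discretionary bonus: 55.2 + 0 = 55.2
Because the Innovation minimum was not met, the result is Tier 4.

Tier 4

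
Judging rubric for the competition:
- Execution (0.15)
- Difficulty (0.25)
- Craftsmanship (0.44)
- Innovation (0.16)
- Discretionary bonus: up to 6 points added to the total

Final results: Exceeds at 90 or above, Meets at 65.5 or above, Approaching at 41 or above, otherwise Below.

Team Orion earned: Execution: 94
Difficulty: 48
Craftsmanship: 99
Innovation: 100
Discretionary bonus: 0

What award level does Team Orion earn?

Weighted total:
  Execution 94 × 0.15 = 14.1
  Difficulty 48 × 0.25 = 12
  Craftsmanship 99 × 0.44 = 43.56
  Innovation 100 × 0.16 = 16
Sum = 85.66
Discretionary bonus: 85.66 + 0 = 85.66
85.66 is ≥ 65.5 and < 90 → Meets

Meets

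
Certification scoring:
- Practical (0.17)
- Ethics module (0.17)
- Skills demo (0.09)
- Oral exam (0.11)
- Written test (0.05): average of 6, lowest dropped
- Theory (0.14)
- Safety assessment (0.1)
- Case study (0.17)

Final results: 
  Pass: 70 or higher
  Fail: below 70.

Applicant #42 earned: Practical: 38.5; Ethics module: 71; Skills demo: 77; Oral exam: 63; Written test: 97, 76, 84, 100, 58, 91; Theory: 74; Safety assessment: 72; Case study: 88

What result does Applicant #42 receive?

Fail

Written test: drop 58 → average of remaining 5 = 448/5 = 89.6
Weighted total:
  Practical 38.5 × 0.17 = 6.545
  Ethics module 71 × 0.17 = 12.07
  Skills demo 77 × 0.09 = 6.93
  Oral exam 63 × 0.11 = 6.93
  Written test 89.6 × 0.05 = 4.48
  Theory 74 × 0.14 = 10.36
  Safety assessment 72 × 0.1 = 7.2
  Case study 88 × 0.17 = 14.96
Sum = 69.475
69.475 < 70 → Fail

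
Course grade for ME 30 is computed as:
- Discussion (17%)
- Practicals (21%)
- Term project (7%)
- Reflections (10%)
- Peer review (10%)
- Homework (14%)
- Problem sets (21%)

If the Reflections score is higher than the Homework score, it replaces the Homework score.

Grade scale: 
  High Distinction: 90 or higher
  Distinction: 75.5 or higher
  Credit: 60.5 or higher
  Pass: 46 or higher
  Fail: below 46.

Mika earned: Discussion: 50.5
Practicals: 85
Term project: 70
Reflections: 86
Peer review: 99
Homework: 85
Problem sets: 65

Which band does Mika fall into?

Reflections (86) > Homework (85), so Homework counts as 86.
Weighted total:
  Discussion 50.5 × 0.17 = 8.585
  Practicals 85 × 0.21 = 17.85
  Term project 70 × 0.07 = 4.9
  Reflections 86 × 0.1 = 8.6
  Peer review 99 × 0.1 = 9.9
  Homework 86 × 0.14 = 12.04
  Problem sets 65 × 0.21 = 13.65
Sum = 75.525
75.525 is ≥ 75.5 and < 90 → Distinction

Distinction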